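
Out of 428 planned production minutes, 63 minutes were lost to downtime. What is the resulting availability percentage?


Formula: Availability = (Planned Time - Downtime) / Planned Time * 100
Uptime = 428 - 63 = 365 min
Availability = 365 / 428 * 100 = 85.3%

85.3%


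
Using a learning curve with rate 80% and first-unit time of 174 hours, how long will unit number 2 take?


Formula: T_n = T_1 * (learning_rate)^(log2(n)) where learning_rate = rate/100
Doublings = log2(2) = 1
T_n = 174 * 0.8^1
T_n = 174 * 0.8 = 139.2 hours

139.2 hours


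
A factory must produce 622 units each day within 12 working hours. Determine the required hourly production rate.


Formula: Production Rate = Daily Demand / Available Hours
Rate = 622 units/day / 12 hours/day
Rate = 51.8 units/hour

51.8 units/hour


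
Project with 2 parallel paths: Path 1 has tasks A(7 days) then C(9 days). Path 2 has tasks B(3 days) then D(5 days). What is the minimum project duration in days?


Path 1 = 7 + 9 = 16 days
Path 2 = 3 + 5 = 8 days
Duration = max(16, 8) = 16 days

16 days


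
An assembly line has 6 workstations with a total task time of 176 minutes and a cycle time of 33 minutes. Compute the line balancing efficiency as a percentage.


Formula: Efficiency = Sum of Task Times / (N_stations * CT) * 100
Total station capacity = 6 stations * 33 min = 198 min
Efficiency = 176 / 198 * 100 = 88.9%

88.9%


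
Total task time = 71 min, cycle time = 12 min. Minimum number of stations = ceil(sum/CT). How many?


Formula: N_min = ceil(Sum of Task Times / Cycle Time)
N_min = ceil(71 min / 12 min) = ceil(5.9167)
N_min = 6 stations

6


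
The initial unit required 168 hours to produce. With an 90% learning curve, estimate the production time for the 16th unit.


Formula: T_n = T_1 * (learning_rate)^(log2(n)) where learning_rate = rate/100
Doublings = log2(16) = 4
T_n = 168 * 0.9^4
T_n = 168 * 0.6561 = 110.2 hours

110.2 hours


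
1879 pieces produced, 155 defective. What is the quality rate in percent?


Formula: Quality Rate = Good Pieces / Total Pieces * 100
Good pieces = 1879 - 155 = 1724
QR = 1724 / 1879 * 100 = 91.8%

91.8%


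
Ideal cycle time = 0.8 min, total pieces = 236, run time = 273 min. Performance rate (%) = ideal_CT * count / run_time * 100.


Formula: Performance = (Ideal CT * Total Count) / Run Time * 100
Ideal output time = 0.8 * 236 = 188.8 min
Performance = 188.8 / 273 * 100 = 69.2%

69.2%


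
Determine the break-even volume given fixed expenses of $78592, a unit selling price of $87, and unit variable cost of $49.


Formula: BEQ = Fixed Costs / (Price - Variable Cost)
Contribution margin = $87 - $49 = $38/unit
BEQ = ceil($78592 / $38/unit) = ceil(2068.21) = 2069 units

2069 units


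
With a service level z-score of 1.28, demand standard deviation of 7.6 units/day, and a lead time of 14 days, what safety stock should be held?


Formula: SS = z * sigma_d * sqrt(LT)
sqrt(LT) = sqrt(14) = 3.7417
SS = 1.28 * 7.6 * 3.7417
SS = 36.4 units

36.4 units


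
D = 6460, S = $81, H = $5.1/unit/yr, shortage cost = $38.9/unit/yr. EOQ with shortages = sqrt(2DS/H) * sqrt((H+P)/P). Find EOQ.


Formula: EOQ* = sqrt(2DS/H) * sqrt((H+P)/P)
Base EOQ = sqrt(2*6460*81/5.1) = 452.99 units
Correction = sqrt((5.1+38.9)/38.9) = 1.06353
EOQ* = 452.99 * 1.06353 = 481.8 units

481.8 units


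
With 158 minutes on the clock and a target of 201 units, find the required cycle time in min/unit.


Formula: CT = Available Time / Number of Units
CT = 158 min / 201 units
CT = 0.79 min/unit

0.79 min/unit


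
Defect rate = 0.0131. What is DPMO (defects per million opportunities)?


DPMO = defect_rate * 1000000 = 0.0131 * 1000000

13100


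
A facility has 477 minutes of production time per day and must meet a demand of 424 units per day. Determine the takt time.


Formula: Takt Time = Available Production Time / Customer Demand
Takt = 477 min/day / 424 units/day
Takt = 1.13 min/unit

1.13 min/unit


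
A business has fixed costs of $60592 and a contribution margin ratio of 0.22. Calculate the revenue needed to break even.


Formula: BER = Fixed Costs / Contribution Margin Ratio
BER = $60592 / 0.22
BER = $275418.18 (to the nearest cent)

$275418.18


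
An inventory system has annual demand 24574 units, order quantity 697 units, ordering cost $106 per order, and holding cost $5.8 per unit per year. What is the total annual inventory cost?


TC = 24574/697 * 106 + 697/2 * 5.8

$5758.52


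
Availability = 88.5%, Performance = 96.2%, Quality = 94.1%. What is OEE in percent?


Formula: OEE = Availability * Performance * Quality / 10000
A * P = 88.5% * 96.2% / 100 = 85.14%
OEE = 85.14% * 94.1% / 100 = 80.1%

80.1%


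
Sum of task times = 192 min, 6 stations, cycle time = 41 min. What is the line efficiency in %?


Formula: Efficiency = Sum of Task Times / (N_stations * CT) * 100
Total station capacity = 6 stations * 41 min = 246 min
Efficiency = 192 / 246 * 100 = 78.0%

78.0%


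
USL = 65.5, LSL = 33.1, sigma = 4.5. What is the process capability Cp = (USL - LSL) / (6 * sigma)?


Cp = (65.5 - 33.1) / (6 * 4.5)

1.2


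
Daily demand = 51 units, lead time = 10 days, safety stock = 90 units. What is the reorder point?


Formula: ROP = (Daily Demand * Lead Time) + Safety Stock
Demand during lead time = 51 * 10 = 510 units
ROP = 510 + 90 = 600 units

600 units


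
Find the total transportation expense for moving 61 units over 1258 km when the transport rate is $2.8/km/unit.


TC = dist * cost * units = 1258 * 2.8 * 61 = $214866.40

$214866.40


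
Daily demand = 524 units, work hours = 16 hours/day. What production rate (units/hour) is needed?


Formula: Production Rate = Daily Demand / Available Hours
Rate = 524 units/day / 16 hours/day
Rate = 32.8 units/hour

32.8 units/hour


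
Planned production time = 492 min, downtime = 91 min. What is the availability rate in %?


Formula: Availability = (Planned Time - Downtime) / Planned Time * 100
Uptime = 492 - 91 = 401 min
Availability = 401 / 492 * 100 = 81.5%

81.5%


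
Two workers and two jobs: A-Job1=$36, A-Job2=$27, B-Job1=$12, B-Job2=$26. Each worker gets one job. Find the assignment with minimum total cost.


Option 1: A->1 + B->2 = $36 + $26 = $62
Option 2: A->2 + B->1 = $27 + $12 = $39
Min cost = min($62, $39) = $39

$39


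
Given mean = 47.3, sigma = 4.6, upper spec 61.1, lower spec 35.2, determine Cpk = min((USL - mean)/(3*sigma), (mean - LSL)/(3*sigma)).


Cpu = (61.1 - 47.3) / (3 * 4.6) = 1.0
Cpl = (47.3 - 35.2) / (3 * 4.6) = 0.88
Cpk = min(1.0, 0.88) = 0.88

0.88


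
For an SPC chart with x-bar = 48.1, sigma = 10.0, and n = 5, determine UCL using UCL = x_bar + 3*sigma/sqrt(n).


UCL = 48.1 + 3 * 10.0 / sqrt(5)

61.52


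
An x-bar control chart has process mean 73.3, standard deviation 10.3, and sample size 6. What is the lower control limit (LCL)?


LCL = 73.3 - 3 * 10.3 / sqrt(6)

60.69


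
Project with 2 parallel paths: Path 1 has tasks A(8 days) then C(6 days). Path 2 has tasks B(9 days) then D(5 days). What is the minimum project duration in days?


Path 1 = 8 + 6 = 14 days
Path 2 = 9 + 5 = 14 days
Duration = max(14, 14) = 14 days

14 days


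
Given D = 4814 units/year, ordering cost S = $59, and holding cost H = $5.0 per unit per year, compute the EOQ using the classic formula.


Formula: EOQ = sqrt(2 * D * S / H)
Numerator: 2 * 4814 * 59 = 568052
2DS/H = 568052 / 5.0 = 113610.4
EOQ = sqrt(113610.4) = 337.1 units

337.1 units


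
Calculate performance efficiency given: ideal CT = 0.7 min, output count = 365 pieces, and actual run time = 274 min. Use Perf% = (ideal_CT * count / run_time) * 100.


Formula: Performance = (Ideal CT * Total Count) / Run Time * 100
Ideal output time = 0.7 * 365 = 255.5 min
Performance = 255.5 / 274 * 100 = 93.2%

93.2%


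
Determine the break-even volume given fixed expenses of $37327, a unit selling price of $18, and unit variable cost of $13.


Formula: BEQ = Fixed Costs / (Price - Variable Cost)
Contribution margin = $18 - $13 = $5/unit
BEQ = ceil($37327 / $5/unit) = ceil(7465.4) = 7466 units

7466 units


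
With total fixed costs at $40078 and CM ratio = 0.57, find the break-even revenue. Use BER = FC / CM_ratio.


Formula: BER = Fixed Costs / Contribution Margin Ratio
BER = $40078 / 0.57
BER = $70312.28 (to the nearest cent)

$70312.28


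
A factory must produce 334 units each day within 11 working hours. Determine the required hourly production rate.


Formula: Production Rate = Daily Demand / Available Hours
Rate = 334 units/day / 11 hours/day
Rate = 30.4 units/hour

30.4 units/hour


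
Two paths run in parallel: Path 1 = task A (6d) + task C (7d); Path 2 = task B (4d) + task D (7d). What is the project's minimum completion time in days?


Path 1 = 6 + 7 = 13 days
Path 2 = 4 + 7 = 11 days
Duration = max(13, 11) = 13 days

13 days


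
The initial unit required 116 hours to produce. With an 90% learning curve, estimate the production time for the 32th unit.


Formula: T_n = T_1 * (learning_rate)^(log2(n)) where learning_rate = rate/100
Doublings = log2(32) = 5
T_n = 116 * 0.9^5
T_n = 116 * 0.5905 = 68.5 hours

68.5 hours


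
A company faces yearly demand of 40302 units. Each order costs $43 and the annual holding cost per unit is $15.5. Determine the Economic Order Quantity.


Formula: EOQ = sqrt(2 * D * S / H)
Numerator: 2 * 40302 * 43 = 3465972
2DS/H = 3465972 / 15.5 = 223611.1
EOQ = sqrt(223611.1) = 472.9 units

472.9 units


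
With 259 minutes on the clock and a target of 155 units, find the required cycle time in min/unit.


Formula: CT = Available Time / Number of Units
CT = 259 min / 155 units
CT = 1.67 min/unit

1.67 min/unit


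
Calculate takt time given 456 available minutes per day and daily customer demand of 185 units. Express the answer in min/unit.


Formula: Takt Time = Available Production Time / Customer Demand
Takt = 456 min/day / 185 units/day
Takt = 2.46 min/unit

2.46 min/unit


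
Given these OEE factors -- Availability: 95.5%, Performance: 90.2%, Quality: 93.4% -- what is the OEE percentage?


Formula: OEE = Availability * Performance * Quality / 10000
A * P = 95.5% * 90.2% / 100 = 86.14%
OEE = 86.14% * 93.4% / 100 = 80.5%

80.5%


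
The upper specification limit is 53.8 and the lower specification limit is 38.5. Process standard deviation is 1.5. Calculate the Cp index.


Cp = (53.8 - 38.5) / (6 * 1.5)

1.7


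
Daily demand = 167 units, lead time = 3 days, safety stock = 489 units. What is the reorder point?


Formula: ROP = (Daily Demand * Lead Time) + Safety Stock
Demand during lead time = 167 * 3 = 501 units
ROP = 501 + 489 = 990 units

990 units


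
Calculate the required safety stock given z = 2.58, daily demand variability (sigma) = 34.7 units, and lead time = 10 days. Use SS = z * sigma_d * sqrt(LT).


Formula: SS = z * sigma_d * sqrt(LT)
sqrt(LT) = sqrt(10) = 3.1623
SS = 2.58 * 34.7 * 3.1623
SS = 283.1 units

283.1 units


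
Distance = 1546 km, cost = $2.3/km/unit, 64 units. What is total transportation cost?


TC = dist * cost * units = 1546 * 2.3 * 64 = $227571.20

$227571.20


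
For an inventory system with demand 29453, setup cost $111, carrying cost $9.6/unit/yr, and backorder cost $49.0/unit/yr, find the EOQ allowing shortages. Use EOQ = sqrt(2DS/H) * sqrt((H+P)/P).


Formula: EOQ* = sqrt(2DS/H) * sqrt((H+P)/P)
Base EOQ = sqrt(2*29453*111/9.6) = 825.29 units
Correction = sqrt((9.6+49.0)/49.0) = 1.09358
EOQ* = 825.29 * 1.09358 = 902.5 units

902.5 units


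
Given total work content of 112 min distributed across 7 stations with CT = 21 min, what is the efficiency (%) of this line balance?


Formula: Efficiency = Sum of Task Times / (N_stations * CT) * 100
Total station capacity = 7 stations * 21 min = 147 min
Efficiency = 112 / 147 * 100 = 76.2%

76.2%


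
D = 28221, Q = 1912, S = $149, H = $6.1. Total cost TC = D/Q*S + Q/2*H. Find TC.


TC = 28221/1912 * 149 + 1912/2 * 6.1

$8030.83


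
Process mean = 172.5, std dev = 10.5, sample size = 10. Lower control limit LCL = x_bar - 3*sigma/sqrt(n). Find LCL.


LCL = 172.5 - 3 * 10.5 / sqrt(10)

162.54


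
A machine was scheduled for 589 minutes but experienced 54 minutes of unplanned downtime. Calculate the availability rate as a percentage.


Formula: Availability = (Planned Time - Downtime) / Planned Time * 100
Uptime = 589 - 54 = 535 min
Availability = 535 / 589 * 100 = 90.8%

90.8%


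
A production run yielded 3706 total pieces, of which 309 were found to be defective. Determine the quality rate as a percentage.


Formula: Quality Rate = Good Pieces / Total Pieces * 100
Good pieces = 3706 - 309 = 3397
QR = 3397 / 3706 * 100 = 91.7%

91.7%


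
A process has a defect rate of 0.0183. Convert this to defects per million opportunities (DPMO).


DPMO = defect_rate * 1000000 = 0.0183 * 1000000

18300


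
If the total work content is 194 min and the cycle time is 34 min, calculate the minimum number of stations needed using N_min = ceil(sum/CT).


Formula: N_min = ceil(Sum of Task Times / Cycle Time)
N_min = ceil(194 min / 34 min) = ceil(5.7059)
N_min = 6 stations

6


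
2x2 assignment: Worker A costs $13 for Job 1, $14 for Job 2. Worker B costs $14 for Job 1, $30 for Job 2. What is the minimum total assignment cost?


Option 1: A->1 + B->2 = $13 + $30 = $43
Option 2: A->2 + B->1 = $14 + $14 = $28
Min cost = min($43, $28) = $28

$28


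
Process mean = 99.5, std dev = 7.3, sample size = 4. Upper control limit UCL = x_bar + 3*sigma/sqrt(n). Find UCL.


UCL = 99.5 + 3 * 7.3 / sqrt(4)

110.45


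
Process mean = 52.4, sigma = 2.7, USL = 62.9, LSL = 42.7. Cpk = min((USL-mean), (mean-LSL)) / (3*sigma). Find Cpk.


Cpu = (62.9 - 52.4) / (3 * 2.7) = 1.3
Cpl = (52.4 - 42.7) / (3 * 2.7) = 1.2
Cpk = min(1.3, 1.2) = 1.2

1.2


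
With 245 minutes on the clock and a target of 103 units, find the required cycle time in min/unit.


Formula: CT = Available Time / Number of Units
CT = 245 min / 103 units
CT = 2.38 min/unit

2.38 min/unit


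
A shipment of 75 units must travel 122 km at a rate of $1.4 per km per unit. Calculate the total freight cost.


TC = dist * cost * units = 122 * 1.4 * 75 = $12810.00

$12810.00


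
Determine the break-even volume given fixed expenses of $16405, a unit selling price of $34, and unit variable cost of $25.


Formula: BEQ = Fixed Costs / (Price - Variable Cost)
Contribution margin = $34 - $25 = $9/unit
BEQ = ceil($16405 / $9/unit) = ceil(1822.78) = 1823 units

1823 units


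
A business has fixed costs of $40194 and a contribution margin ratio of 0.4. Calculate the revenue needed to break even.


Formula: BER = Fixed Costs / Contribution Margin Ratio
BER = $40194 / 0.4
BER = $100485.00 (to the nearest cent)

$100485.00


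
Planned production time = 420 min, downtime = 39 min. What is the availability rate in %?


Formula: Availability = (Planned Time - Downtime) / Planned Time * 100
Uptime = 420 - 39 = 381 min
Availability = 381 / 420 * 100 = 90.7%

90.7%


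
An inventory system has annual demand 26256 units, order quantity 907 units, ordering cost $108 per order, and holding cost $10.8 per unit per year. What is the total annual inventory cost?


TC = 26256/907 * 108 + 907/2 * 10.8

$8024.20


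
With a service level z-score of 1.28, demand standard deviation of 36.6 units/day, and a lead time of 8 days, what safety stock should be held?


Formula: SS = z * sigma_d * sqrt(LT)
sqrt(LT) = sqrt(8) = 2.8284
SS = 1.28 * 36.6 * 2.8284
SS = 132.5 units

132.5 units


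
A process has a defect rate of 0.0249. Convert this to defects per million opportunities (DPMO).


DPMO = defect_rate * 1000000 = 0.0249 * 1000000

24900


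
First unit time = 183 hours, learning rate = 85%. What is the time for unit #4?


Formula: T_n = T_1 * (learning_rate)^(log2(n)) where learning_rate = rate/100
Doublings = log2(4) = 2
T_n = 183 * 0.85^2
T_n = 183 * 0.7225 = 132.2 hours

132.2 hours


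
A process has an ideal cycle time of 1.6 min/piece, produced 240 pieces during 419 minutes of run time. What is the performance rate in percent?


Formula: Performance = (Ideal CT * Total Count) / Run Time * 100
Ideal output time = 1.6 * 240 = 384.0 min
Performance = 384.0 / 419 * 100 = 91.6%

91.6%


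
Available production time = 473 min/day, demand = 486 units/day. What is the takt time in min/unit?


Formula: Takt Time = Available Production Time / Customer Demand
Takt = 473 min/day / 486 units/day
Takt = 0.97 min/unit

0.97 min/unit


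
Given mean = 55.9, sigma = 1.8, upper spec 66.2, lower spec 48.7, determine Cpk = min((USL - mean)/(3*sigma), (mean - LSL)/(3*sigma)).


Cpu = (66.2 - 55.9) / (3 * 1.8) = 1.91
Cpl = (55.9 - 48.7) / (3 * 1.8) = 1.33
Cpk = min(1.91, 1.33) = 1.33

1.33


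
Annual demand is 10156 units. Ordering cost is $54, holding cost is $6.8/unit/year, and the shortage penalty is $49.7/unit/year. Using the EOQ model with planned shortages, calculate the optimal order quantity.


Formula: EOQ* = sqrt(2DS/H) * sqrt((H+P)/P)
Base EOQ = sqrt(2*10156*54/6.8) = 401.62 units
Correction = sqrt((6.8+49.7)/49.7) = 1.06622
EOQ* = 401.62 * 1.06622 = 428.2 units

428.2 units


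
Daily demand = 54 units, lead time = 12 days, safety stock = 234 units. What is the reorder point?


Formula: ROP = (Daily Demand * Lead Time) + Safety Stock
Demand during lead time = 54 * 12 = 648 units
ROP = 648 + 234 = 882 units

882 units


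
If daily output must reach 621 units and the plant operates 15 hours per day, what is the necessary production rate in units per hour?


Formula: Production Rate = Daily Demand / Available Hours
Rate = 621 units/day / 15 hours/day
Rate = 41.4 units/hour

41.4 units/hour


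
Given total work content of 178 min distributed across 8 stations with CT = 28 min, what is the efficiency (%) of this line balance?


Formula: Efficiency = Sum of Task Times / (N_stations * CT) * 100
Total station capacity = 8 stations * 28 min = 224 min
Efficiency = 178 / 224 * 100 = 79.5%

79.5%


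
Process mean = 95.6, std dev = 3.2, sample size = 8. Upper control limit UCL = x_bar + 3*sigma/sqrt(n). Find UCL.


UCL = 95.6 + 3 * 3.2 / sqrt(8)

98.99


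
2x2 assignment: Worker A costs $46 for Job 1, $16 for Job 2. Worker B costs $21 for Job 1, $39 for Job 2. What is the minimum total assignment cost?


Option 1: A->1 + B->2 = $46 + $39 = $85
Option 2: A->2 + B->1 = $16 + $21 = $37
Min cost = min($85, $37) = $37

$37


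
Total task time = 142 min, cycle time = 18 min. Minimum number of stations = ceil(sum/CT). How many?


Formula: N_min = ceil(Sum of Task Times / Cycle Time)
N_min = ceil(142 min / 18 min) = ceil(7.8889)
N_min = 8 stations

8


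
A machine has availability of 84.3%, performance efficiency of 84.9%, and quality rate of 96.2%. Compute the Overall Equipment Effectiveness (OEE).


Formula: OEE = Availability * Performance * Quality / 10000
A * P = 84.3% * 84.9% / 100 = 71.57%
OEE = 71.57% * 96.2% / 100 = 68.9%

68.9%


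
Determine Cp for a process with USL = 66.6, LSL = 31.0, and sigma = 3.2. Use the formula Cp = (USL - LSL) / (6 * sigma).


Cp = (66.6 - 31.0) / (6 * 3.2)

1.85


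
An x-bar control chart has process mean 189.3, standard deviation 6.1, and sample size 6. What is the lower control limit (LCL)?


LCL = 189.3 - 3 * 6.1 / sqrt(6)

181.83


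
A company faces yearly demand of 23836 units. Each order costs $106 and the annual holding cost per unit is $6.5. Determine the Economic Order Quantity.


Formula: EOQ = sqrt(2 * D * S / H)
Numerator: 2 * 23836 * 106 = 5053232
2DS/H = 5053232 / 6.5 = 777420.3
EOQ = sqrt(777420.3) = 881.7 units

881.7 units


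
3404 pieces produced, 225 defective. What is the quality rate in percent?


Formula: Quality Rate = Good Pieces / Total Pieces * 100
Good pieces = 3404 - 225 = 3179
QR = 3179 / 3404 * 100 = 93.4%

93.4%


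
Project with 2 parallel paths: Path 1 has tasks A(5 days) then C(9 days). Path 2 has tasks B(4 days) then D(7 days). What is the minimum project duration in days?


Path 1 = 5 + 9 = 14 days
Path 2 = 4 + 7 = 11 days
Duration = max(14, 11) = 14 days

14 days


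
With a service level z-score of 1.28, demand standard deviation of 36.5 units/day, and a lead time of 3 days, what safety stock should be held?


Formula: SS = z * sigma_d * sqrt(LT)
sqrt(LT) = sqrt(3) = 1.7321
SS = 1.28 * 36.5 * 1.7321
SS = 80.9 units

80.9 units


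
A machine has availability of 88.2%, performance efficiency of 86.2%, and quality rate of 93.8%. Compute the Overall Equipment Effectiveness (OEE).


Formula: OEE = Availability * Performance * Quality / 10000
A * P = 88.2% * 86.2% / 100 = 76.03%
OEE = 76.03% * 93.8% / 100 = 71.3%

71.3%


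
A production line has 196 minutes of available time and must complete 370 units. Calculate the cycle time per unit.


Formula: CT = Available Time / Number of Units
CT = 196 min / 370 units
CT = 0.53 min/unit

0.53 min/unit


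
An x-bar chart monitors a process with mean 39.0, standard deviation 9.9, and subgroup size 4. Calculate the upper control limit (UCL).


UCL = 39.0 + 3 * 9.9 / sqrt(4)

53.85


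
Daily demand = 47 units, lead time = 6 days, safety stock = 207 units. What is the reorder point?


Formula: ROP = (Daily Demand * Lead Time) + Safety Stock
Demand during lead time = 47 * 6 = 282 units
ROP = 282 + 207 = 489 units

489 units


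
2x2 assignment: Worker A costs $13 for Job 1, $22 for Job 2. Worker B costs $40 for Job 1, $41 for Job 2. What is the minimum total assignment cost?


Option 1: A->1 + B->2 = $13 + $41 = $54
Option 2: A->2 + B->1 = $22 + $40 = $62
Min cost = min($54, $62) = $54

$54


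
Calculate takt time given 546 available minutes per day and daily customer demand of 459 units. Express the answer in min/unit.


Formula: Takt Time = Available Production Time / Customer Demand
Takt = 546 min/day / 459 units/day
Takt = 1.19 min/unit

1.19 min/unit


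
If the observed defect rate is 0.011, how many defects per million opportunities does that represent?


DPMO = defect_rate * 1000000 = 0.011 * 1000000

11000


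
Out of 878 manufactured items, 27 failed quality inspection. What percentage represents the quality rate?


Formula: Quality Rate = Good Pieces / Total Pieces * 100
Good pieces = 878 - 27 = 851
QR = 851 / 878 * 100 = 96.9%

96.9%


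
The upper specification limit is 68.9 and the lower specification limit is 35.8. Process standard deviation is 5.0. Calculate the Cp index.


Cp = (68.9 - 35.8) / (6 * 5.0)

1.1


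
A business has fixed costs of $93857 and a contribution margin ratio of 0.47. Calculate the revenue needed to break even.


Formula: BER = Fixed Costs / Contribution Margin Ratio
BER = $93857 / 0.47
BER = $199695.74 (to the nearest cent)

$199695.74


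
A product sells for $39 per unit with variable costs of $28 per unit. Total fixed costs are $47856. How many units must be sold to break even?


Formula: BEQ = Fixed Costs / (Price - Variable Cost)
Contribution margin = $39 - $28 = $11/unit
BEQ = ceil($47856 / $11/unit) = ceil(4350.55) = 4351 units

4351 units


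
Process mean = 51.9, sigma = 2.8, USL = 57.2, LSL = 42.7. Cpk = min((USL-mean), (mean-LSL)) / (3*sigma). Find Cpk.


Cpu = (57.2 - 51.9) / (3 * 2.8) = 0.63
Cpl = (51.9 - 42.7) / (3 * 2.8) = 1.1
Cpk = min(0.63, 1.1) = 0.63

0.63


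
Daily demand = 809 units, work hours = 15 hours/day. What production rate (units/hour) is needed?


Formula: Production Rate = Daily Demand / Available Hours
Rate = 809 units/day / 15 hours/day
Rate = 53.9 units/hour

53.9 units/hour


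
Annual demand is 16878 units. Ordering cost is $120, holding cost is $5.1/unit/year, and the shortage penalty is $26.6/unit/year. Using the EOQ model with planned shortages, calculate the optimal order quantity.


Formula: EOQ* = sqrt(2DS/H) * sqrt((H+P)/P)
Base EOQ = sqrt(2*16878*120/5.1) = 891.21 units
Correction = sqrt((5.1+26.6)/26.6) = 1.09166
EOQ* = 891.21 * 1.09166 = 972.9 units

972.9 units


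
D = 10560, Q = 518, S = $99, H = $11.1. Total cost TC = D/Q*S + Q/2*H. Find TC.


TC = 10560/518 * 99 + 518/2 * 11.1

$4893.12


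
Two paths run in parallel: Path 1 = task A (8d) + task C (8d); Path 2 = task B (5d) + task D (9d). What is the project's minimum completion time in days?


Path 1 = 8 + 8 = 16 days
Path 2 = 5 + 9 = 14 days
Duration = max(16, 14) = 16 days

16 days


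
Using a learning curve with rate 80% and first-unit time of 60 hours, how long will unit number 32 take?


Formula: T_n = T_1 * (learning_rate)^(log2(n)) where learning_rate = rate/100
Doublings = log2(32) = 5
T_n = 60 * 0.8^5
T_n = 60 * 0.3277 = 19.7 hours

19.7 hours


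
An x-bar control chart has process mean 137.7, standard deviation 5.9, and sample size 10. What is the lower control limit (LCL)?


LCL = 137.7 - 3 * 5.9 / sqrt(10)

132.1


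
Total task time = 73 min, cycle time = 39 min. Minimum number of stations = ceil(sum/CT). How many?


Formula: N_min = ceil(Sum of Task Times / Cycle Time)
N_min = ceil(73 min / 39 min) = ceil(1.8718)
N_min = 2 stations

2


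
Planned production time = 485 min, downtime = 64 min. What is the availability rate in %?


Formula: Availability = (Planned Time - Downtime) / Planned Time * 100
Uptime = 485 - 64 = 421 min
Availability = 421 / 485 * 100 = 86.8%

86.8%


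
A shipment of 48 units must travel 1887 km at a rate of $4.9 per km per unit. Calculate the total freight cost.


TC = dist * cost * units = 1887 * 4.9 * 48 = $443822.40

$443822.40


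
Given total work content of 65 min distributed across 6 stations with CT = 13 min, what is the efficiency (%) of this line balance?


Formula: Efficiency = Sum of Task Times / (N_stations * CT) * 100
Total station capacity = 6 stations * 13 min = 78 min
Efficiency = 65 / 78 * 100 = 83.3%

83.3%


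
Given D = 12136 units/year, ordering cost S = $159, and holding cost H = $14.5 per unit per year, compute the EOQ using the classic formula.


Formula: EOQ = sqrt(2 * D * S / H)
Numerator: 2 * 12136 * 159 = 3859248
2DS/H = 3859248 / 14.5 = 266155.0
EOQ = sqrt(266155.0) = 515.9 units

515.9 units


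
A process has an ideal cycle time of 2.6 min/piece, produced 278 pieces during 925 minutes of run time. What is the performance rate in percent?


Formula: Performance = (Ideal CT * Total Count) / Run Time * 100
Ideal output time = 2.6 * 278 = 722.8 min
Performance = 722.8 / 925 * 100 = 78.1%

78.1%


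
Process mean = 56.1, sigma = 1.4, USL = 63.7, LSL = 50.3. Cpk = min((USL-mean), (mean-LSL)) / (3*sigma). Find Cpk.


Cpu = (63.7 - 56.1) / (3 * 1.4) = 1.81
Cpl = (56.1 - 50.3) / (3 * 1.4) = 1.38
Cpk = min(1.81, 1.38) = 1.38

1.38


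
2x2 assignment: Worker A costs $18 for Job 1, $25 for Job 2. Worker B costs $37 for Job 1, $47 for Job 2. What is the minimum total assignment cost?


Option 1: A->1 + B->2 = $18 + $47 = $65
Option 2: A->2 + B->1 = $25 + $37 = $62
Min cost = min($65, $62) = $62

$62


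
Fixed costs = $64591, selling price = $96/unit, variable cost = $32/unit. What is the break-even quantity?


Formula: BEQ = Fixed Costs / (Price - Variable Cost)
Contribution margin = $96 - $32 = $64/unit
BEQ = ceil($64591 / $64/unit) = ceil(1009.23) = 1010 units

1010 units


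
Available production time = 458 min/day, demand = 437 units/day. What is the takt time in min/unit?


Formula: Takt Time = Available Production Time / Customer Demand
Takt = 458 min/day / 437 units/day
Takt = 1.05 min/unit

1.05 min/unit


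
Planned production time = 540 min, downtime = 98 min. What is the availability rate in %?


Formula: Availability = (Planned Time - Downtime) / Planned Time * 100
Uptime = 540 - 98 = 442 min
Availability = 442 / 540 * 100 = 81.9%

81.9%


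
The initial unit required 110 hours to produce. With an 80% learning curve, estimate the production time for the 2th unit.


Formula: T_n = T_1 * (learning_rate)^(log2(n)) where learning_rate = rate/100
Doublings = log2(2) = 1
T_n = 110 * 0.8^1
T_n = 110 * 0.8 = 88.0 hours

88.0 hours


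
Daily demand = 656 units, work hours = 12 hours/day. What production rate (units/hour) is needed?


Formula: Production Rate = Daily Demand / Available Hours
Rate = 656 units/day / 12 hours/day
Rate = 54.7 units/hour

54.7 units/hour


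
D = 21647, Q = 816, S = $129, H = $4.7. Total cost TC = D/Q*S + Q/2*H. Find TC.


TC = 21647/816 * 129 + 816/2 * 4.7

$5339.74


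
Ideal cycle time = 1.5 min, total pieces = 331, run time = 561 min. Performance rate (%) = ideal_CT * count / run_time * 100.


Formula: Performance = (Ideal CT * Total Count) / Run Time * 100
Ideal output time = 1.5 * 331 = 496.5 min
Performance = 496.5 / 561 * 100 = 88.5%

88.5%


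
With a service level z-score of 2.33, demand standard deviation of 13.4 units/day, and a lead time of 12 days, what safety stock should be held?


Formula: SS = z * sigma_d * sqrt(LT)
sqrt(LT) = sqrt(12) = 3.4641
SS = 2.33 * 13.4 * 3.4641
SS = 108.2 units

108.2 units


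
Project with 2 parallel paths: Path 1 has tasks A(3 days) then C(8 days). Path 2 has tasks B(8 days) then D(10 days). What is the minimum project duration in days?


Path 1 = 3 + 8 = 11 days
Path 2 = 8 + 10 = 18 days
Duration = max(11, 18) = 18 days

18 days


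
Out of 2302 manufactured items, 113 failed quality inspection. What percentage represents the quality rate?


Formula: Quality Rate = Good Pieces / Total Pieces * 100
Good pieces = 2302 - 113 = 2189
QR = 2189 / 2302 * 100 = 95.1%

95.1%


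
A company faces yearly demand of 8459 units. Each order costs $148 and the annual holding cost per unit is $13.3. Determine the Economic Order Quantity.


Formula: EOQ = sqrt(2 * D * S / H)
Numerator: 2 * 8459 * 148 = 2503864
2DS/H = 2503864 / 13.3 = 188260.5
EOQ = sqrt(188260.5) = 433.9 units

433.9 units


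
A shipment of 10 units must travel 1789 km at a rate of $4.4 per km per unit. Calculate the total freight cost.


TC = dist * cost * units = 1789 * 4.4 * 10 = $78716.00

$78716.00


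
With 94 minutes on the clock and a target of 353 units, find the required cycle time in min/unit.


Formula: CT = Available Time / Number of Units
CT = 94 min / 353 units
CT = 0.27 min/unit

0.27 min/unit


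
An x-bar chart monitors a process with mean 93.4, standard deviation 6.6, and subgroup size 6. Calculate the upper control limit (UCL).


UCL = 93.4 + 3 * 6.6 / sqrt(6)

101.48


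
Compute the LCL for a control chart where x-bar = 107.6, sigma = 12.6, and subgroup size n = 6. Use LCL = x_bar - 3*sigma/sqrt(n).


LCL = 107.6 - 3 * 12.6 / sqrt(6)

92.17


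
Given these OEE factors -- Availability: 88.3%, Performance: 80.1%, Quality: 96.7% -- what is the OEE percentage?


Formula: OEE = Availability * Performance * Quality / 10000
A * P = 88.3% * 80.1% / 100 = 70.73%
OEE = 70.73% * 96.7% / 100 = 68.4%

68.4%


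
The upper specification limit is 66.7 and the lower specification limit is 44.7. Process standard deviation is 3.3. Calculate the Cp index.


Cp = (66.7 - 44.7) / (6 * 3.3)

1.11


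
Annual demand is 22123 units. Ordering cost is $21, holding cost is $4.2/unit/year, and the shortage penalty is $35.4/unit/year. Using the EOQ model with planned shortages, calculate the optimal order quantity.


Formula: EOQ* = sqrt(2DS/H) * sqrt((H+P)/P)
Base EOQ = sqrt(2*22123*21/4.2) = 470.35 units
Correction = sqrt((4.2+35.4)/35.4) = 1.05766
EOQ* = 470.35 * 1.05766 = 497.5 units

497.5 units


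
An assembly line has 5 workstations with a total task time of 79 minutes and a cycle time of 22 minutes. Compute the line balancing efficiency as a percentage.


Formula: Efficiency = Sum of Task Times / (N_stations * CT) * 100
Total station capacity = 5 stations * 22 min = 110 min
Efficiency = 79 / 110 * 100 = 71.8%

71.8%


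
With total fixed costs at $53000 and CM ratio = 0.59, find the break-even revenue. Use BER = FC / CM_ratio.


Formula: BER = Fixed Costs / Contribution Margin Ratio
BER = $53000 / 0.59
BER = $89830.51 (to the nearest cent)

$89830.51


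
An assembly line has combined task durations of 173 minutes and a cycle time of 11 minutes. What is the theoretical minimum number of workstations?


Formula: N_min = ceil(Sum of Task Times / Cycle Time)
N_min = ceil(173 min / 11 min) = ceil(15.7273)
N_min = 16 stations

16


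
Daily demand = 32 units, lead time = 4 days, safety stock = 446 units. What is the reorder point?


Formula: ROP = (Daily Demand * Lead Time) + Safety Stock
Demand during lead time = 32 * 4 = 128 units
ROP = 128 + 446 = 574 units

574 units


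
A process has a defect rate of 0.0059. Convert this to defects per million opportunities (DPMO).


DPMO = defect_rate * 1000000 = 0.0059 * 1000000

5900


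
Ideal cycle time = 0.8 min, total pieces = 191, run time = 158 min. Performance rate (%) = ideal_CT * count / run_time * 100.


Formula: Performance = (Ideal CT * Total Count) / Run Time * 100
Ideal output time = 0.8 * 191 = 152.8 min
Performance = 152.8 / 158 * 100 = 96.7%

96.7%


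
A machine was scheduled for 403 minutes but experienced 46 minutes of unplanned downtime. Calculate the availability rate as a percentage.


Formula: Availability = (Planned Time - Downtime) / Planned Time * 100
Uptime = 403 - 46 = 357 min
Availability = 357 / 403 * 100 = 88.6%

88.6%


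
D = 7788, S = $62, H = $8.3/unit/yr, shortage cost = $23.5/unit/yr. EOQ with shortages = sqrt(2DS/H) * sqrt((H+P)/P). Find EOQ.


Formula: EOQ* = sqrt(2DS/H) * sqrt((H+P)/P)
Base EOQ = sqrt(2*7788*62/8.3) = 341.1 units
Correction = sqrt((8.3+23.5)/23.5) = 1.16327
EOQ* = 341.1 * 1.16327 = 396.8 units

396.8 units


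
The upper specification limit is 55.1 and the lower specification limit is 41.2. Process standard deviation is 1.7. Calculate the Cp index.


Cp = (55.1 - 41.2) / (6 * 1.7)

1.36


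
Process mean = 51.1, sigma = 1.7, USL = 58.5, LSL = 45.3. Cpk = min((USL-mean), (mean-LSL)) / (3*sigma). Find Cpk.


Cpu = (58.5 - 51.1) / (3 * 1.7) = 1.45
Cpl = (51.1 - 45.3) / (3 * 1.7) = 1.14
Cpk = min(1.45, 1.14) = 1.14

1.14


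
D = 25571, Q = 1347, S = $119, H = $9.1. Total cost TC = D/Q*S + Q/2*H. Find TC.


TC = 25571/1347 * 119 + 1347/2 * 9.1

$8387.91


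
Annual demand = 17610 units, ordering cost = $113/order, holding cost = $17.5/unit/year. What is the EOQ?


Formula: EOQ = sqrt(2 * D * S / H)
Numerator: 2 * 17610 * 113 = 3979860
2DS/H = 3979860 / 17.5 = 227420.6
EOQ = sqrt(227420.6) = 476.9 units

476.9 units


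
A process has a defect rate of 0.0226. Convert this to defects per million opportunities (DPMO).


DPMO = defect_rate * 1000000 = 0.0226 * 1000000

22600


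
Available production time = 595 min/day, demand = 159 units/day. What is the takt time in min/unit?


Formula: Takt Time = Available Production Time / Customer Demand
Takt = 595 min/day / 159 units/day
Takt = 3.74 min/unit

3.74 min/unit


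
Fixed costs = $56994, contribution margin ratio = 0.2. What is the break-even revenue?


Formula: BER = Fixed Costs / Contribution Margin Ratio
BER = $56994 / 0.2
BER = $284970.00 (to the nearest cent)

$284970.00


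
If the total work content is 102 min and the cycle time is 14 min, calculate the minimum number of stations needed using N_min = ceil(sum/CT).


Formula: N_min = ceil(Sum of Task Times / Cycle Time)
N_min = ceil(102 min / 14 min) = ceil(7.2857)
N_min = 8 stations

8


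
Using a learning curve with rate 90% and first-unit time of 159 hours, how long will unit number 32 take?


Formula: T_n = T_1 * (learning_rate)^(log2(n)) where learning_rate = rate/100
Doublings = log2(32) = 5
T_n = 159 * 0.9^5
T_n = 159 * 0.5905 = 93.9 hours

93.9 hours


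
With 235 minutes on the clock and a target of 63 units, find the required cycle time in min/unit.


Formula: CT = Available Time / Number of Units
CT = 235 min / 63 units
CT = 3.73 min/unit

3.73 min/unit


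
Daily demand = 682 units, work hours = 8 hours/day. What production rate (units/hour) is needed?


Formula: Production Rate = Daily Demand / Available Hours
Rate = 682 units/day / 8 hours/day
Rate = 85.3 units/hour

85.3 units/hour


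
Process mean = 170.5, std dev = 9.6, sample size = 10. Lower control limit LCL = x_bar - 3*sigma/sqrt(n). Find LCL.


LCL = 170.5 - 3 * 9.6 / sqrt(10)

161.39


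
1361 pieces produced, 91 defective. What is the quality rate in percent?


Formula: Quality Rate = Good Pieces / Total Pieces * 100
Good pieces = 1361 - 91 = 1270
QR = 1270 / 1361 * 100 = 93.3%

93.3%


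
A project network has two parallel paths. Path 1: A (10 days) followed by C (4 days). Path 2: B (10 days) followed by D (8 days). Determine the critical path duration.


Path 1 = 10 + 4 = 14 days
Path 2 = 10 + 8 = 18 days
Duration = max(14, 18) = 18 days

18 days


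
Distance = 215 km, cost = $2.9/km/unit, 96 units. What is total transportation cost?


TC = dist * cost * units = 215 * 2.9 * 96 = $59856.00

$59856.00


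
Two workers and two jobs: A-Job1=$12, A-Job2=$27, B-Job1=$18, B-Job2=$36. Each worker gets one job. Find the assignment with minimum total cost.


Option 1: A->1 + B->2 = $12 + $36 = $48
Option 2: A->2 + B->1 = $27 + $18 = $45
Min cost = min($48, $45) = $45

$45


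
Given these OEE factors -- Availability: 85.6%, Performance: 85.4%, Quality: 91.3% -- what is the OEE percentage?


Formula: OEE = Availability * Performance * Quality / 10000
A * P = 85.6% * 85.4% / 100 = 73.1%
OEE = 73.1% * 91.3% / 100 = 66.7%

66.7%


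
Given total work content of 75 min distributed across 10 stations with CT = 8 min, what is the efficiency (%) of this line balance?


Formula: Efficiency = Sum of Task Times / (N_stations * CT) * 100
Total station capacity = 10 stations * 8 min = 80 min
Efficiency = 75 / 80 * 100 = 93.8%

93.8%


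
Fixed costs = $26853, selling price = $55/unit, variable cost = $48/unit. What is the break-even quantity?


Formula: BEQ = Fixed Costs / (Price - Variable Cost)
Contribution margin = $55 - $48 = $7/unit
BEQ = ceil($26853 / $7/unit) = ceil(3836.14) = 3837 units

3837 units


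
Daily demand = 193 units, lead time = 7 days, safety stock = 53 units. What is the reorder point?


Formula: ROP = (Daily Demand * Lead Time) + Safety Stock
Demand during lead time = 193 * 7 = 1351 units
ROP = 1351 + 53 = 1404 units

1404 units


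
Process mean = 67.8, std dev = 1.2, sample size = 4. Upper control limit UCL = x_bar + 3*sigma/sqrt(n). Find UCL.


UCL = 67.8 + 3 * 1.2 / sqrt(4)

69.6


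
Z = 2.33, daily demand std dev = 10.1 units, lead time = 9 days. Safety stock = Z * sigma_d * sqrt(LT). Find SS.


Formula: SS = z * sigma_d * sqrt(LT)
sqrt(LT) = sqrt(9) = 3.0
SS = 2.33 * 10.1 * 3.0
SS = 70.6 units

70.6 units


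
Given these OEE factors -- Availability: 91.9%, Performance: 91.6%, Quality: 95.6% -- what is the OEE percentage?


Formula: OEE = Availability * Performance * Quality / 10000
A * P = 91.9% * 91.6% / 100 = 84.18%
OEE = 84.18% * 95.6% / 100 = 80.5%

80.5%


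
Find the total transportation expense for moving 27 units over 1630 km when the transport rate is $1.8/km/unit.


TC = dist * cost * units = 1630 * 1.8 * 27 = $79218.00

$79218.00


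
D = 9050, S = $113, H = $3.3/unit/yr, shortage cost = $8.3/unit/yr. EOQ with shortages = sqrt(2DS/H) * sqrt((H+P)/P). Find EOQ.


Formula: EOQ* = sqrt(2DS/H) * sqrt((H+P)/P)
Base EOQ = sqrt(2*9050*113/3.3) = 787.27 units
Correction = sqrt((3.3+8.3)/8.3) = 1.1822
EOQ* = 787.27 * 1.1822 = 930.7 units

930.7 units


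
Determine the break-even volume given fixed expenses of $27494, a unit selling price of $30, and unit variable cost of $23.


Formula: BEQ = Fixed Costs / (Price - Variable Cost)
Contribution margin = $30 - $23 = $7/unit
BEQ = ceil($27494 / $7/unit) = ceil(3927.71) = 3928 units

3928 units
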